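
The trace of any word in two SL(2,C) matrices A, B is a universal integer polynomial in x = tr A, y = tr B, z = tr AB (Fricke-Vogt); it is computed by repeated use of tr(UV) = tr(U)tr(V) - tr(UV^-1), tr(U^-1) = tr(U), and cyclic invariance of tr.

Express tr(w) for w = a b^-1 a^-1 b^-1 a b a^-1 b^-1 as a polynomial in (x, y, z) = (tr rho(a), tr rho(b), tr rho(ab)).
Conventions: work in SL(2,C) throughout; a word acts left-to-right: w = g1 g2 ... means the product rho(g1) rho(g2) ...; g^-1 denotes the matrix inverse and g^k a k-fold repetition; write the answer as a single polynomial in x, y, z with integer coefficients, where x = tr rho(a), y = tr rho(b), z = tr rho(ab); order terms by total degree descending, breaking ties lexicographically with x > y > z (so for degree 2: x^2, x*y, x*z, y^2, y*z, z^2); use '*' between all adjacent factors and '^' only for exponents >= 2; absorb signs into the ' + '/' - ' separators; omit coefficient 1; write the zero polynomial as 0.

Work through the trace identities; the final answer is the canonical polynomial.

-x^2*y^2*z^2 + 2*x^3*y*z + x*y^3*z + 2*x*y*z^3 - x^4 - x^2*y^2 - 2*x^2*z^2 - y^2*z^2 - z^4 - 4*x*y*z + 4*x^2 + y^2 + 4*z^2 - 2

trace(b^-1 a) = trace(a)*trace(b) - trace(a b)  (eliminate b^-1) = x*y - z
trace(a b a) = trace(a)*trace(b a) - trace(b)  (reduce the a square) = x*z - y
trace(a b a b) = trace(b a)*trace(b a) - trace(1)  (split on b) = z^2 - 2
trace(a b a b^-1) = trace(a b a)*trace(b) - trace(a b a b)  (eliminate b^-1) = x*y*z - y^2 - z^2 + 2
trace(b^-2 a b a) = trace(a b a b^-1)*trace(b) - trace(a b a)  (eliminate b^-1) = x*y^2*z - y^3 - y*z^2 - x*z + 3*y
trace(b^-1 a b a^-1 b^-1) = trace(b^-2 a b)*trace(a) - trace(b^-2 a b a)  (eliminate a^-1) = -x*y^2*z + x^2*y + y^3 + y*z^2 - 3*y
trace(a^2) = trace(a)*trace(a) - trace(1)  (reduce the a square) = x^2 - 2
trace(b a^2 b) = trace(b)*trace(a^2 b) - trace(a^2)  (reduce the b square) = x*y*z - x^2 - y^2 + 2
trace(b a b) = trace(b)*trace(a b) - trace(a)  (reduce the b square) = y*z - x
trace(b a^2 b a) = trace(a)*trace(b a b a) - trace(b a b)  (reduce the a square) = x*z^2 - y*z - x
trace(a^2 b a^-1 b) = trace(b a^2 b)*trace(a) - trace(b a^2 b a)  (eliminate a^-1) = x^2*y*z - x^3 - x*y^2 - x*z^2 + y*z + 3*x
trace(a b a^-1 b^-1 a) = trace(a^2 b a^-1)*trace(b) - trace(a^2 b a^-1 b)  (eliminate b^-1) = -x^2*y*z + x^3 + x*y^2 + x*z^2 - 3*x
trace(a b a^2) = trace(a)*trace(a b a) - trace(a b)  (reduce the a square) = x^2*z - x*y - z
trace(a b a^2 b a) = trace(a)*trace(b a^2 b a) - trace(b a^2 b)  (reduce the a square) = x^2*z^2 - 2*x*y*z + y^2 - 2
trace(b a b a b a) = trace(b a b a)*trace(b a) - trace(a b)  (split on b) = z^3 - 3*z
trace(b a b a b) = trace(b)*trace(a b a b) - trace(a b a)  (reduce the b square) = y*z^2 - x*z - y
trace(a b a^2 b a b) = trace(a)*trace(b a b a b a) - trace(b a b a b)  (reduce the a square) = x*z^3 - y*z^2 - 2*x*z + y
trace(b^-1 a b a^2 b a) = trace(a b a^2 b a)*trace(b) - trace(a b a^2 b a b)  (eliminate b^-1) = x^2*y*z^2 - 2*x*y^2*z - x*z^3 + y^3 + y*z^2 + 2*x*z - 3*y
trace(a b a^-1 b^-1 a b a) = trace(b^-1 a b a^2 b)*trace(a) - trace(b^-1 a b a^2 b a)  (eliminate a^-1) = -x^2*y*z^2 + x^3*z + 2*x*y^2*z + x*z^3 - x^2*y - y^3 - y*z^2 - 3*x*z + 3*y
trace(b a b a b a b) = trace(b)*trace(a b a b a b) - trace(a b a b a)  (reduce the b square) = y*z^3 - x*z^2 - 2*y*z + x
trace(b a b a b a b a) = trace(b a)*trace(b a b a b a) - trace(b^-1 a^-1 b^-1 a^-1)  (split on b) = z^4 - 4*z^2 + 2
trace(a b a b a b a^-1 b) = trace(b a b a b a b)*trace(a) - trace(b a b a b a b a)  (eliminate a^-1) = x*y*z^3 - x^2*z^2 - z^4 - 2*x*y*z + x^2 + 4*z^2 - 2
trace(a b a^-1 b^-1 a b a b) = trace(a b a b a b a^-1)*trace(b) - trace(a b a b a b a^-1 b)  (eliminate b^-1) = -x*y*z^3 + x^2*z^2 + y^2*z^2 + z^4 + x*y*z - x^2 - y^2 - 4*z^2 + 2
trace(b^-1 a b a^-1 b^-1 a b a) = trace(a b a^-1 b^-1 a b a)*trace(b) - trace(a b a^-1 b^-1 a b a b)  (eliminate b^-1) = -x^2*y^2*z^2 + x^3*y*z + 2*x*y^3*z + 2*x*y*z^3 - x^2*y^2 - x^2*z^2 - y^4 - 2*y^2*z^2 - z^4 - 4*x*y*z + x^2 + 4*y^2 + 4*z^2 - 2
trace(a^-1 b^-1 a b a^-1 b^-1 a b) = trace(b^-1 a b a^-1 b^-1 a b)*trace(a) - trace(b^-1 a b a^-1 b^-1 a b a)  (eliminate a^-1) = x^2*y^2*z^2 - 2*x^3*y*z - 2*x*y^3*z - 2*x*y*z^3 + x^4 + 2*x^2*y^2 + 2*x^2*z^2 + y^4 + 2*y^2*z^2 + z^4 + 4*x*y*z - 4*x^2 - 4*y^2 - 4*z^2 + 2
trace(a b^-1 a^-1 b^-1 a b a^-1 b^-1) = trace(a^-1 b^-1 a b a^-1 b^-1 a)*trace(b) - trace(a^-1 b^-1 a b a^-1 b^-1 a b)  (eliminate b^-1) = -x^2*y^2*z^2 + 2*x^3*y*z + x*y^3*z + 2*x*y*z^3 - x^4 - x^2*y^2 - 2*x^2*z^2 - y^2*z^2 - z^4 - 4*x*y*z + 4*x^2 + y^2 + 4*z^2 - 2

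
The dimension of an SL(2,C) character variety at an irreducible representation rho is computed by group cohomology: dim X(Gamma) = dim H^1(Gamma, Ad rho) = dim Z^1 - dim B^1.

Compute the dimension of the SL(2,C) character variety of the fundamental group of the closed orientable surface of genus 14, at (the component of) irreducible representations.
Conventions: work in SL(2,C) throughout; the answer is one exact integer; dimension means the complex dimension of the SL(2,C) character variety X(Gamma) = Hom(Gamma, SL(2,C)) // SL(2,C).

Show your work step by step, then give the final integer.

78

pi_1 of the closed genus-14 surface has 28 generators bound by the single product-of-commutators relator.
A cocycle assigns one sl_2 vector per generator subject to the relator condition d_2(z) = 0: dim of the unconstrained space is 3*2g = 84.
H^2 = coker(d_2) is dual to H^0 = 0 at irreducible rho (Poincare duality), so d_2 is onto: dim Z^1 = 81.
As always at irreducible rho, dim B^1 = 3.
dim X = dim H^1 = 81 - 3 = 78.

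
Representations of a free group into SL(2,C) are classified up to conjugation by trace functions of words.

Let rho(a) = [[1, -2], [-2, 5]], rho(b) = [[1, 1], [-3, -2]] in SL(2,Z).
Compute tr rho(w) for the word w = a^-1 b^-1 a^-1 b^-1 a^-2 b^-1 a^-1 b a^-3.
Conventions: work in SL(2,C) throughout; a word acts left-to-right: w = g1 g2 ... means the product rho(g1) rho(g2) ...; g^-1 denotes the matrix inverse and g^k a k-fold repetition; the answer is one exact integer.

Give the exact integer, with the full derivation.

rho(a^-1) = [[5, 2], [2, 1]]
... * rho(b^-1) = [[-2, -1], [3, 1]]  ->  [[-4, -3], [-1, -1]]
... * rho(a^-1) = [[5, 2], [2, 1]]  ->  [[-26, -11], [-7, -3]]
... * rho(b^-1) = [[-2, -1], [3, 1]]  ->  [[19, 15], [5, 4]]
... * rho(a^-1) = [[5, 2], [2, 1]]  ->  [[125, 53], [33, 14]]
... * rho(a^-1) = [[5, 2], [2, 1]]  ->  [[731, 303], [193, 80]]
... * rho(b^-1) = [[-2, -1], [3, 1]]  ->  [[-553, -428], [-146, -113]]
... * rho(a^-1) = [[5, 2], [2, 1]]  ->  [[-3621, -1534], [-956, -405]]
... * rho(b) = [[1, 1], [-3, -2]]  ->  [[981, -553], [259, -146]]
... * rho(a^-1) = [[5, 2], [2, 1]]  ->  [[3799, 1409], [1003, 372]]
... * rho(a^-1) = [[5, 2], [2, 1]]  ->  [[21813, 9007], [5759, 2378]]
... * rho(a^-1) = [[5, 2], [2, 1]]  ->  [[127079, 52633], [33551, 13896]]
tr = 127079 + 13896 = 140975

140975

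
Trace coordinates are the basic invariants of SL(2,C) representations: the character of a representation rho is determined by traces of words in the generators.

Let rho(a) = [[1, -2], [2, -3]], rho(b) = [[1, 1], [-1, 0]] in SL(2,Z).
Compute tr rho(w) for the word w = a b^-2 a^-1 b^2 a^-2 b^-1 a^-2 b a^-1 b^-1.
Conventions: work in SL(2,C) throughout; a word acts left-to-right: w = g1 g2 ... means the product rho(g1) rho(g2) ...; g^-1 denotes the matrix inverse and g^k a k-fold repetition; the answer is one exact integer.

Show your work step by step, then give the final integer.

-29023

rho(a) = [[1, -2], [2, -3]]
... * rho(b^-1) = [[0, -1], [1, 1]]  ->  [[-2, -3], [-3, -5]]
... * rho(b^-1) = [[0, -1], [1, 1]]  ->  [[-3, -1], [-5, -2]]
... * rho(a^-1) = [[-3, 2], [-2, 1]]  ->  [[11, -7], [19, -12]]
... * rho(b) = [[1, 1], [-1, 0]]  ->  [[18, 11], [31, 19]]
... * rho(b) = [[1, 1], [-1, 0]]  ->  [[7, 18], [12, 31]]
... * rho(a^-1) = [[-3, 2], [-2, 1]]  ->  [[-57, 32], [-98, 55]]
... * rho(a^-1) = [[-3, 2], [-2, 1]]  ->  [[107, -82], [184, -141]]
... * rho(b^-1) = [[0, -1], [1, 1]]  ->  [[-82, -189], [-141, -325]]
... * rho(a^-1) = [[-3, 2], [-2, 1]]  ->  [[624, -353], [1073, -607]]
... * rho(a^-1) = [[-3, 2], [-2, 1]]  ->  [[-1166, 895], [-2005, 1539]]
... * rho(b) = [[1, 1], [-1, 0]]  ->  [[-2061, -1166], [-3544, -2005]]
... * rho(a^-1) = [[-3, 2], [-2, 1]]  ->  [[8515, -5288], [14642, -9093]]
... * rho(b^-1) = [[0, -1], [1, 1]]  ->  [[-5288, -13803], [-9093, -23735]]
tr = -5288 + -23735 = -29023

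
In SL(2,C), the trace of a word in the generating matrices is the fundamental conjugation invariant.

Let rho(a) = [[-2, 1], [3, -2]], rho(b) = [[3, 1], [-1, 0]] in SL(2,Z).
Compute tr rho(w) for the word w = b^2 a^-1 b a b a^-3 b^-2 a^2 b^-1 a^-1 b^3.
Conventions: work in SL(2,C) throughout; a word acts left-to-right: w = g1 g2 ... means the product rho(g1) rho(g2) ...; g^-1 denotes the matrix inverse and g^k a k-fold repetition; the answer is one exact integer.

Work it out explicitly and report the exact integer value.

rho(b) = [[3, 1], [-1, 0]]
... * rho(b) = [[3, 1], [-1, 0]]  ->  [[8, 3], [-3, -1]]
... * rho(a^-1) = [[-2, -1], [-3, -2]]  ->  [[-25, -14], [9, 5]]
... * rho(b) = [[3, 1], [-1, 0]]  ->  [[-61, -25], [22, 9]]
... * rho(a) = [[-2, 1], [3, -2]]  ->  [[47, -11], [-17, 4]]
... * rho(b) = [[3, 1], [-1, 0]]  ->  [[152, 47], [-55, -17]]
... * rho(a^-1) = [[-2, -1], [-3, -2]]  ->  [[-445, -246], [161, 89]]
... * rho(a^-1) = [[-2, -1], [-3, -2]]  ->  [[1628, 937], [-589, -339]]
... * rho(a^-1) = [[-2, -1], [-3, -2]]  ->  [[-6067, -3502], [2195, 1267]]
... * rho(b^-1) = [[0, -1], [1, 3]]  ->  [[-3502, -4439], [1267, 1606]]
... * rho(b^-1) = [[0, -1], [1, 3]]  ->  [[-4439, -9815], [1606, 3551]]
... * rho(a) = [[-2, 1], [3, -2]]  ->  [[-20567, 15191], [7441, -5496]]
... * rho(a) = [[-2, 1], [3, -2]]  ->  [[86707, -50949], [-31370, 18433]]
... * rho(b^-1) = [[0, -1], [1, 3]]  ->  [[-50949, -239554], [18433, 86669]]
... * rho(a^-1) = [[-2, -1], [-3, -2]]  ->  [[820560, 530057], [-296873, -191771]]
... * rho(b) = [[3, 1], [-1, 0]]  ->  [[1931623, 820560], [-698848, -296873]]
... * rho(b) = [[3, 1], [-1, 0]]  ->  [[4974309, 1931623], [-1799671, -698848]]
... * rho(b) = [[3, 1], [-1, 0]]  ->  [[12991304, 4974309], [-4700165, -1799671]]
tr = 12991304 + -1799671 = 11191633

11191633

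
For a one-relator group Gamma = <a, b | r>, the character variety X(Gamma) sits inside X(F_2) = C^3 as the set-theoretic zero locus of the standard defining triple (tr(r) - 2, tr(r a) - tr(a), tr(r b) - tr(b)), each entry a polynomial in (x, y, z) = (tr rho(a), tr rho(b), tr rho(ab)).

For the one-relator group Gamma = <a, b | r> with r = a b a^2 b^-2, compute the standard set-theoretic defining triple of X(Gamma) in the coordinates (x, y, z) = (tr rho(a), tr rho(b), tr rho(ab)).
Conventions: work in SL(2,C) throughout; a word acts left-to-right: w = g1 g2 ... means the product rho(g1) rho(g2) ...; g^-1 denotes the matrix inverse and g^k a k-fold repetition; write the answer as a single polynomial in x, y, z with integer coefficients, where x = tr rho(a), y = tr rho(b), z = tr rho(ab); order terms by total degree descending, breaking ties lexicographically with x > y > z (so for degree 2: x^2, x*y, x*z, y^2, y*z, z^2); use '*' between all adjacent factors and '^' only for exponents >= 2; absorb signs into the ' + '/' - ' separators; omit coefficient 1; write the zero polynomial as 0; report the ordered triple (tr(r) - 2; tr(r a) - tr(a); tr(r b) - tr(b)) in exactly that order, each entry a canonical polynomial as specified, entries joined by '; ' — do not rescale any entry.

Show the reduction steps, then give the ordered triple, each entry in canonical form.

apply: trace(b a^2) = trace(a) trace(b a) - trace(b)   [square of a] = x*z - y
trace(a b a^2) = trace(a) trace(b a^2) - trace(b a)   [square of a] = x^2*z - x*y - z
trace(b a b a) = trace(a b) trace(a b) - trace(1)   [split at a repeated a] = z^2 - 2
trace(b a b) = trace(b) trace(a b) - trace(a)   [square of b] = y*z - x
trace(a b a^2 b) = trace(a) trace(b a b a) - trace(b a b)   [square of a] = x*z^2 - y*z - x
use: trace(a b a^2 b^-1) = trace(a b a^2) trace(b) - trace(a b a^2 b)   [inverse elimination on b] = x^2*y*z - x*y^2 - x*z^2 + x
trace(a b a^2 b^-2) = trace(a b a^2 b^-1) trace(b) - trace(a b a^2)   [inverse elimination on b] = x^2*y^2*z - x*y^3 - x*y*z^2 - x^2*z + 2*x*y + z
trace(a^2 b a^2) = trace(a) trace(b a^3) - trace(b a^2) = x^3*z - x^2*y - 2*x*z + y
trace(a^2) = trace(a) trace(a) - trace(1) = x^2 - 2
trace(b a^2 b) = trace(b) trace(a^2 b) - trace(a^2) = x*y*z - x^2 - y^2 + 2
apply: trace(a^2 b a^2 b) = trace(a) trace(b a^2 b a) - trace(b a^2 b) = x^2*z^2 - 2*x*y*z + y^2 - 2
apply: trace(b^-1 a^2 b a^2) = trace(a^2 b a^2) trace(b) - trace(a^2 b a^2 b) = x^3*y*z - x^2*y^2 - x^2*z^2 + 2
apply: trace(a b a^2 b^-2 a) = trace(b^-1 a^2 b a^2) trace(b) - trace(b^-1 a^2 b a^2 b) = x^3*y^2*z - x^2*y^3 - x^2*y*z^2 - x^3*z + x^2*y + 2*x*z + y
assemble the triple (trace(r) - 2; trace(r a) - x; trace(r b) - y)

x^2*y^2*z - x*y^3 - x*y*z^2 - x^2*z + 2*x*y + z - 2; x^3*y^2*z - x^2*y^3 - x^2*y*z^2 - x^3*z + x^2*y + 2*x*z - x + y; x^2*y*z - x*y^2 - x*z^2 + x - y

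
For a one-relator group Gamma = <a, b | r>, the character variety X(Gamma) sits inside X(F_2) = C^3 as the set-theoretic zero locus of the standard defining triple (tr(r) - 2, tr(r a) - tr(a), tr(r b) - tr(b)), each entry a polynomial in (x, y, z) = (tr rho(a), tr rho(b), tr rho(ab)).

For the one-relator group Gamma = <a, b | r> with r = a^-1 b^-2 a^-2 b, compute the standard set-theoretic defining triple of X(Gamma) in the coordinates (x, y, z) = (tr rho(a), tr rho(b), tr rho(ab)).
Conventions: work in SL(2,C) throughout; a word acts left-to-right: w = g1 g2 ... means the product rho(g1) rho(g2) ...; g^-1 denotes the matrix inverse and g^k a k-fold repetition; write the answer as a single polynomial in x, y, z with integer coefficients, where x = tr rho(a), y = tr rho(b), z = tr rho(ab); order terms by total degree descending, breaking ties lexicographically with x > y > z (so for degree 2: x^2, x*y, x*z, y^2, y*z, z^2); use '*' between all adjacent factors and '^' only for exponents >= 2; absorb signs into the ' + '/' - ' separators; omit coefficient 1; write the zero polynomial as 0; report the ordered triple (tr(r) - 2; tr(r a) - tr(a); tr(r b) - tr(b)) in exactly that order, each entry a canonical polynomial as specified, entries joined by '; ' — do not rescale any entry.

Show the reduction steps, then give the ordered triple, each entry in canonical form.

x^2*y^2*z - x^3*y - x*y^3 - x*y*z^2 + x^2*z + 3*x*y - z - 2; x*z - x - y; x^2*y^3*z - x^3*y^2 - x*y^4 - x*y^2*z^2 + x^3 + 4*x*y^2 - 3*x - y

trace(a^-1) = trace(a) = x
trace(b a b) = trace(b)*trace(a b) - trace(a)   [square of b] = y*z - x
trace(b a b a) = trace(a b)*trace(a b) - trace(1)   [split at a repeated a] = z^2 - 2
apply: trace(a b a^-1 b) = trace(b a b)*trace(a) - trace(b a b a)   [inverse elimination on a] = x*y*z - x^2 - z^2 + 2
trace(b a^-1 b^-1 a) = trace(a b a^-1)*trace(b) - trace(a b a^-1 b)   [inverse elimination on b] = -x*y*z + x^2 + y^2 + z^2 - 2
use: trace(a^-1 b a^-1 b^-1) = trace(b a^-1 b^-1)*trace(a) - trace(b a^-1 b^-1 a)   [inverse elimination on a] = x*y*z - y^2 - z^2 + 2
use: trace(b^-1 a^-2 b a^-1) = trace(a^-1 b a^-1 b^-1)*trace(a) - trace(a^-1 b a^-1 b^-1 a)   [inverse elimination on a] = x^2*y*z - x*y^2 - x*z^2 + x
use: trace(a^-1 b) = trace(b)*trace(a) - trace(b a)   [inverse elimination on a] = x*y - z
trace(b a^-2) = trace(a^-1 b)*trace(a) - trace(a^-1 b a)   [inverse elimination on a] = x^2*y - x*z - y
trace(a^-2 b a^-1) = trace(b a^-2)*trace(a) - trace(b a^-1)   [inverse elimination on a] = x^3*y - x^2*z - 2*x*y + z
use: trace(a^-1 b^-2 a^-2 b) = trace(b^-1 a^-2 b a^-1)*trace(b) - trace(b^-1 a^-2 b a^-1 b)   [inverse elimination on b] = x^2*y^2*z - x^3*y - x*y^3 - x*y*z^2 + x^2*z + 3*x*y - z
use: trace(b^-1 a^-2) = trace(b^-1 a^-1)*trace(a) - trace(b^-1)  (eliminate a^-1) = x*z - y
use: trace(a^2) = trace(a)*trace(a) - trace(1) = x^2 - 2
use: trace(a b^2 a) = trace(b)*trace(a^2 b) - trace(a^2) = x*y*z - x^2 - y^2 + 2
apply: trace(a b^2 a b) = trace(b)*trace(a b a b) - trace(a b a) = y*z^2 - x*z - y
trace(b^-1 a b^2 a) = trace(a b^2 a)*trace(b) - trace(a b^2 a b) = x*y^2*z - x^2*y - y^3 - y*z^2 + x*z + 3*y
trace(b^2 a^-1 b^-1 a) = trace(b^-1 a b^2)*trace(a) - trace(b^-1 a b^2 a) = -x*y^2*z + x^2*y + y^3 + y*z^2 - 3*y
trace(b^2 a^-1 b^-1 a^-1) = trace(b^2 a^-1 b^-1)*trace(a) - trace(b^2 a^-1 b^-1 a) = x*y^2*z - y^3 - y*z^2 - x*z + 3*y
trace(b^-1 a^-2 b^2 a^-1) = trace(b^2 a^-1 b^-1 a^-1)*trace(a) - trace(b^2 a^-1 b^-1) = x^2*y^2*z - x*y^3 - x*y*z^2 - x^2*z + 2*x*y + z
apply: trace(b^2) = trace(b)*trace(b) - trace(1) = y^2 - 2
use: trace(b^2 a^-1) = trace(b^2)*trace(a) - trace(b^2 a) = x*y^2 - y*z - x
trace(b^2 a^-2) = trace(b^2 a^-1)*trace(a) - trace(b^2) = x^2*y^2 - x*y*z - x^2 - y^2 + 2
trace(a^-2 b^2 a^-1) = trace(b^2 a^-2)*trace(a) - trace(b^2 a^-1) = x^3*y^2 - x^2*y*z - x^3 - 2*x*y^2 + y*z + 3*x
trace(a^-1 b^-2 a^-2 b^2) = trace(b^-1 a^-2 b^2 a^-1)*trace(b) - trace(b^-1 a^-2 b^2 a^-1 b) = x^2*y^3*z - x^3*y^2 - x*y^4 - x*y^2*z^2 + x^3 + 4*x*y^2 - 3*x
assemble the triple (trace(r) - 2; trace(r a) - x; trace(r b) - y)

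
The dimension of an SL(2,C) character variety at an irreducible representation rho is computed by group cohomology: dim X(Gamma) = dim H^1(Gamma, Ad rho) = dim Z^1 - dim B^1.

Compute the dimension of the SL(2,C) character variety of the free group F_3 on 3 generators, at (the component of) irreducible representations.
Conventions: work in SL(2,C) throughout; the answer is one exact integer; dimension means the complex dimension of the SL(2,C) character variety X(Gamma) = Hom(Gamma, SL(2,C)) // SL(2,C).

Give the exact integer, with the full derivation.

6

Gamma = F_3 has 3 generators and no relators.
Z^1(Gamma, Ad rho) = (sl_2)^3: a cocycle is a free choice of one sl_2 vector per generator, so dim Z^1 = 3*3 = 9.
At an irreducible rho the centralizer of the image in sl_2 is 0, so the coboundary map sl_2 -> Z^1 is injective: dim B^1 = 3.
dim X = dim H^1 = dim Z^1 - dim B^1 = 9 - 3 = 6.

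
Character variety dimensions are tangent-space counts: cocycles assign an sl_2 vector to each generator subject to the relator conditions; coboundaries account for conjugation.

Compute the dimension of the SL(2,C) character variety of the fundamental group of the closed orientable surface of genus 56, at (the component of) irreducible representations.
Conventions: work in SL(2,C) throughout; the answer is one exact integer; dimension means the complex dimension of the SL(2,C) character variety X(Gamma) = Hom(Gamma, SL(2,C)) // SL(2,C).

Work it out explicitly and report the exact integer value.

330

pi_1 of the closed genus-56 surface has 112 generators bound by the single product-of-commutators relator.
A cocycle assigns one sl_2 vector per generator subject to the relator condition d_2(z) = 0: dim of the unconstrained space is 3*2g = 336.
d_2 is surjective at irreducible rho (its cokernel H^2 is dual to H^0 = 0), so dim Z^1 = 336 - 3 = 333.
Coboundaries contribute dim B^1 = 3 (injective at irreducible rho).
Hence dim X = 333 - 3 = 330.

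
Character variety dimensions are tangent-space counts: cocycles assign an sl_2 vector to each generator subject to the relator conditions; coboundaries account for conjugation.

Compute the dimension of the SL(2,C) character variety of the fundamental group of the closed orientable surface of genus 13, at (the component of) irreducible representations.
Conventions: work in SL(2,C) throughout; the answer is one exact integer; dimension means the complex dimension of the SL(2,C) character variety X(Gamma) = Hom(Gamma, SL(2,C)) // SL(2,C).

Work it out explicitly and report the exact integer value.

72

Gamma = pi_1(Sigma_13) = < a_1, b_1, ..., a_13, b_13 | prod [a_i, b_i] > has 2g = 26 generators and 1 relator.
Before the relator condition, cocycle space has dim 3*26 = 78.
H^2 = coker(d_2) is dual to H^0 = 0 at irreducible rho (Poincare duality), so d_2 is onto: dim Z^1 = 75.
dim B^1 = 3 (coboundaries, injective at irreducible rho).
dim X = dim H^1 = 75 - 3 = 72.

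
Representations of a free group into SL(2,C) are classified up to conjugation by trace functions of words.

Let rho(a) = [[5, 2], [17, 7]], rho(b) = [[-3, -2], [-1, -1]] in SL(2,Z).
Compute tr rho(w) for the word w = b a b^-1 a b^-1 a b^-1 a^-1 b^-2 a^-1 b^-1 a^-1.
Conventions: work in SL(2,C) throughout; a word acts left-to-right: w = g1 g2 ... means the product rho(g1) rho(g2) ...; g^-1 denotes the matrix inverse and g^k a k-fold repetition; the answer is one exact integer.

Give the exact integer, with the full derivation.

rho(b) = [[-3, -2], [-1, -1]]
... * rho(a) = [[5, 2], [17, 7]]  ->  [[-49, -20], [-22, -9]]
... * rho(b^-1) = [[-1, 2], [1, -3]]  ->  [[29, -38], [13, -17]]
... * rho(a) = [[5, 2], [17, 7]]  ->  [[-501, -208], [-224, -93]]
... * rho(b^-1) = [[-1, 2], [1, -3]]  ->  [[293, -378], [131, -169]]
... * rho(a) = [[5, 2], [17, 7]]  ->  [[-4961, -2060], [-2218, -921]]
... * rho(b^-1) = [[-1, 2], [1, -3]]  ->  [[2901, -3742], [1297, -1673]]
... * rho(a^-1) = [[7, -2], [-17, 5]]  ->  [[83921, -24512], [37520, -10959]]
... * rho(b^-1) = [[-1, 2], [1, -3]]  ->  [[-108433, 241378], [-48479, 107917]]
... * rho(b^-1) = [[-1, 2], [1, -3]]  ->  [[349811, -941000], [156396, -420709]]
... * rho(a^-1) = [[7, -2], [-17, 5]]  ->  [[18445677, -5404622], [8246825, -2416337]]
... * rho(b^-1) = [[-1, 2], [1, -3]]  ->  [[-23850299, 53105220], [-10663162, 23742661]]
... * rho(a^-1) = [[7, -2], [-17, 5]]  ->  [[-1069740833, 313226698], [-478267371, 140039629]]
tr = -1069740833 + 140039629 = -929701204

-929701204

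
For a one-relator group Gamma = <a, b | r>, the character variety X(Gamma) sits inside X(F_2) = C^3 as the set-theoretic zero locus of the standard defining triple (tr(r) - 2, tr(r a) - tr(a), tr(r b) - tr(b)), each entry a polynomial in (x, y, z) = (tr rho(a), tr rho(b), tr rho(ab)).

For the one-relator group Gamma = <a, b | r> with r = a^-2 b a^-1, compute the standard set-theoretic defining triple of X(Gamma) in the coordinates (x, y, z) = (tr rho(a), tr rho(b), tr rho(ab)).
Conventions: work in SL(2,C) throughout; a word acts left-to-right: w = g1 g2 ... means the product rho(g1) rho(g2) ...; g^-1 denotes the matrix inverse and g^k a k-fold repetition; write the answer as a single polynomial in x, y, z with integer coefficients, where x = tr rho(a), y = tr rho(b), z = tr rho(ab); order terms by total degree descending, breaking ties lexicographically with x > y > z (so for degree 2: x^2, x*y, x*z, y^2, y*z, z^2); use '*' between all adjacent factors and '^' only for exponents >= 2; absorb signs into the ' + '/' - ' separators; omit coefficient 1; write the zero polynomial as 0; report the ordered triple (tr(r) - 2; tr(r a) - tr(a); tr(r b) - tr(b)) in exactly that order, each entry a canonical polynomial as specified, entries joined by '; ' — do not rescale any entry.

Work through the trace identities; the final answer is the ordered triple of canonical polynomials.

tr(b a^-1) = tr(b) tr(a) - tr(b a)  (eliminate a^-1) = x*y - z
tr(a^-1 b a^-1) = tr(b a^-1) tr(a) - tr(b)  (eliminate a^-1) = x^2*y - x*z - y
and tr(a^-2 b a^-1) = tr(a^-1 b a^-1) tr(a) - tr(a^-1 b)  (eliminate a^-1) = x^3*y - x^2*z - 2*x*y + z
tr(b^2) = tr(b) tr(b) - tr(1)   [square of b] = y^2 - 2
tr(b^2 a) = tr(b) tr(a b) - tr(a)   [square of b] = y*z - x
tr(b a^-1 b) = tr(b^2) tr(a) - tr(b^2 a)   [inverse elimination on a] = x*y^2 - y*z - x
tr(b a b a) = tr(b a) tr(b a) - tr(1)   [split at a repeated b] = z^2 - 2
next, tr(b a^-1 b a) = tr(b a b) tr(a) - tr(b a b a)   [inverse elimination on a] = x*y*z - x^2 - z^2 + 2
next, tr(b a^-1 b a^-1) = tr(b a^-1 b) tr(a) - tr(b a^-1 b a)   [inverse elimination on a] = x^2*y^2 - 2*x*y*z + z^2 - 2
and tr(a^-2 b a^-1 b) = tr(b a^-1 b a^-1) tr(a) - tr(b a^-1 b)   [inverse elimination on a] = x^3*y^2 - 2*x^2*y*z - x*y^2 + x*z^2 + y*z - x
assemble the triple (tr(r) - 2; tr(r a) - x; tr(r b) - y)

x^3*y - x^2*z - 2*x*y + z - 2; x^2*y - x*z - x - y; x^3*y^2 - 2*x^2*y*z - x*y^2 + x*z^2 + y*z - x - y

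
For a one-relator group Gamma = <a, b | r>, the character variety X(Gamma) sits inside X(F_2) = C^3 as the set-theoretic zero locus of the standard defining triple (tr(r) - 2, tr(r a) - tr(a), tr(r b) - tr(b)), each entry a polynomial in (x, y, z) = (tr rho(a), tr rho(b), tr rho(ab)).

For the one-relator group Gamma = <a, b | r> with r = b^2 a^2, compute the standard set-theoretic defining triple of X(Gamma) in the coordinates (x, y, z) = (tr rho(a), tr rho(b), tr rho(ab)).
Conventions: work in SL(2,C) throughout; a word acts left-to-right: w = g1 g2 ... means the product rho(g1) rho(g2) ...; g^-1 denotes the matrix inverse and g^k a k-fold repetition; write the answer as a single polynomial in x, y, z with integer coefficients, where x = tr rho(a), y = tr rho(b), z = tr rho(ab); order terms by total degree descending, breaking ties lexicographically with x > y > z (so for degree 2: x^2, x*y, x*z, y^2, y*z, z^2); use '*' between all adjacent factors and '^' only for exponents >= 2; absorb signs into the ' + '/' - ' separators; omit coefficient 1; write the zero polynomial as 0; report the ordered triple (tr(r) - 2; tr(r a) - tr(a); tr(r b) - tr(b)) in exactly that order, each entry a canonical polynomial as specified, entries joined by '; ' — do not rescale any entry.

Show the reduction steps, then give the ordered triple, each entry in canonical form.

x*y*z - x^2 - y^2; x^2*y*z - x^3 - x*y^2 - y*z + 2*x; x*y^2*z - x^2*y - y^3 - x*z + 2*y

so trace(b^2 a) = trace(b) trace(a b) - trace(a)  (reduce the b square) = y*z - x
trace(b^2) = trace(b) trace(b) - trace(1)  (reduce the b square) = y^2 - 2
reduce: trace(b^2 a^2) = trace(a) trace(b^2 a) - trace(b^2)  (reduce the a square) = x*y*z - x^2 - y^2 + 2
so trace(b^2 a^3) = trace(a) trace(b^2 a^2) - trace(b^2 a) = x^2*y*z - x^3 - x*y^2 - y*z + 3*x
trace(b^3 a) = trace(b) trace(b a b) - trace(b a)   [square of b] = y^2*z - x*y - z
trace(b^3) = trace(b) trace(b^2) - trace(b)   [square of b] = y^3 - 3*y
so trace(b^2 a^2 b) = trace(a) trace(b^3 a) - trace(b^3)   [square of a] = x*y^2*z - x^2*y - y^3 - x*z + 3*y
assemble the triple (trace(r) - 2; trace(r a) - x; trace(r b) - y)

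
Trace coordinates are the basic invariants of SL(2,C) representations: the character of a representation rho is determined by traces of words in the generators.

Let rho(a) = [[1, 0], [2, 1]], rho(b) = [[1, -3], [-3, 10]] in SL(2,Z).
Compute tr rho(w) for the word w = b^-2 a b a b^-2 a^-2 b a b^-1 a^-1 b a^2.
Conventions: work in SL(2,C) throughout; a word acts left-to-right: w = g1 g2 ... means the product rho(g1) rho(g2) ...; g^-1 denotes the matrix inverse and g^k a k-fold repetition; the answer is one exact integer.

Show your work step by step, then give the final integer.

rho(b^-1) = [[10, 3], [3, 1]]
... * rho(b^-1) = [[10, 3], [3, 1]]  ->  [[109, 33], [33, 10]]
... * rho(a) = [[1, 0], [2, 1]]  ->  [[175, 33], [53, 10]]
... * rho(b) = [[1, -3], [-3, 10]]  ->  [[76, -195], [23, -59]]
... * rho(a) = [[1, 0], [2, 1]]  ->  [[-314, -195], [-95, -59]]
... * rho(b^-1) = [[10, 3], [3, 1]]  ->  [[-3725, -1137], [-1127, -344]]
... * rho(b^-1) = [[10, 3], [3, 1]]  ->  [[-40661, -12312], [-12302, -3725]]
... * rho(a^-1) = [[1, 0], [-2, 1]]  ->  [[-16037, -12312], [-4852, -3725]]
... * rho(a^-1) = [[1, 0], [-2, 1]]  ->  [[8587, -12312], [2598, -3725]]
... * rho(b) = [[1, -3], [-3, 10]]  ->  [[45523, -148881], [13773, -45044]]
... * rho(a) = [[1, 0], [2, 1]]  ->  [[-252239, -148881], [-76315, -45044]]
... * rho(b^-1) = [[10, 3], [3, 1]]  ->  [[-2969033, -905598], [-898282, -273989]]
... * rho(a^-1) = [[1, 0], [-2, 1]]  ->  [[-1157837, -905598], [-350304, -273989]]
... * rho(b) = [[1, -3], [-3, 10]]  ->  [[1558957, -5582469], [471663, -1688978]]
... * rho(a) = [[1, 0], [2, 1]]  ->  [[-9605981, -5582469], [-2906293, -1688978]]
... * rho(a) = [[1, 0], [2, 1]]  ->  [[-20770919, -5582469], [-6284249, -1688978]]
tr = -20770919 + -1688978 = -22459897

-22459897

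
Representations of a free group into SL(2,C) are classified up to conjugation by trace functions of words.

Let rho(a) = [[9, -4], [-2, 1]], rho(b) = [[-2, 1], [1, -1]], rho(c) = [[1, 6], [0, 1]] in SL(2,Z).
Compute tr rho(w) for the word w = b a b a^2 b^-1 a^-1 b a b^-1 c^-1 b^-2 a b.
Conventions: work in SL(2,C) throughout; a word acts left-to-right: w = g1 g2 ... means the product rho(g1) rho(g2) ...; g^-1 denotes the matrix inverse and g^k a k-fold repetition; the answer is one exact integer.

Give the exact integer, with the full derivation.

14300338

rho(b) = [[-2, 1], [1, -1]]
... * rho(a) = [[9, -4], [-2, 1]]  ->  [[-20, 9], [11, -5]]
... * rho(b) = [[-2, 1], [1, -1]]  ->  [[49, -29], [-27, 16]]
... * rho(a) = [[9, -4], [-2, 1]]  ->  [[499, -225], [-275, 124]]
... * rho(a) = [[9, -4], [-2, 1]]  ->  [[4941, -2221], [-2723, 1224]]
... * rho(b^-1) = [[-1, -1], [-1, -2]]  ->  [[-2720, -499], [1499, 275]]
... * rho(a^-1) = [[1, 4], [2, 9]]  ->  [[-3718, -15371], [2049, 8471]]
... * rho(b) = [[-2, 1], [1, -1]]  ->  [[-7935, 11653], [4373, -6422]]
... * rho(a) = [[9, -4], [-2, 1]]  ->  [[-94721, 43393], [52201, -23914]]
... * rho(b^-1) = [[-1, -1], [-1, -2]]  ->  [[51328, 7935], [-28287, -4373]]
... * rho(c^-1) = [[1, -6], [0, 1]]  ->  [[51328, -300033], [-28287, 165349]]
... * rho(b^-1) = [[-1, -1], [-1, -2]]  ->  [[248705, 548738], [-137062, -302411]]
... * rho(b^-1) = [[-1, -1], [-1, -2]]  ->  [[-797443, -1346181], [439473, 741884]]
... * rho(a) = [[9, -4], [-2, 1]]  ->  [[-4484625, 1843591], [2471489, -1016008]]
... * rho(b) = [[-2, 1], [1, -1]]  ->  [[10812841, -6328216], [-5958986, 3487497]]
tr = 10812841 + 3487497 = 14300338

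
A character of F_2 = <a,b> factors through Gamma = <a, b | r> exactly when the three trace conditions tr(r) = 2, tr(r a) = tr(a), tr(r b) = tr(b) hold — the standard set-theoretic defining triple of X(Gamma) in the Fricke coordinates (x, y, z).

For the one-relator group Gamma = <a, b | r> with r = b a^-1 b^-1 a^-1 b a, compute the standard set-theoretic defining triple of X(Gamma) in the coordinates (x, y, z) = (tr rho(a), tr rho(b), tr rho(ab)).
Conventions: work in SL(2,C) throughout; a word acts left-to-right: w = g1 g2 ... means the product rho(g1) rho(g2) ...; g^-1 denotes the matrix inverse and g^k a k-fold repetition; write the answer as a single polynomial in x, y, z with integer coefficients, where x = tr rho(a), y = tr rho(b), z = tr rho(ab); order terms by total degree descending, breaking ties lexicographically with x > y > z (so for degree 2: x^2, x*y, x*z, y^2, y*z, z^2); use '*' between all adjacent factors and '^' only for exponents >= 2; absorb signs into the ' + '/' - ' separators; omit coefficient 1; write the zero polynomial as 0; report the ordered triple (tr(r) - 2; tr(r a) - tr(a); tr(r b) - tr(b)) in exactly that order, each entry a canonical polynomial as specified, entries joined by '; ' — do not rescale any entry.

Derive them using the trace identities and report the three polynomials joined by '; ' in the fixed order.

tr(b a b) = tr(b)*tr(a b) - tr(a) = y*z - x
tr(a b a b) = tr(a b)*tr(a b) - tr(1)   [split at repeated a] = z^2 - 2
tr(a b a) = tr(a)*tr(b a) - tr(b) = x*z - y
tr(b a b a b) = tr(b)*tr(a b a b) - tr(a b a) = y*z^2 - x*z - y
tr(b a b a b a) = tr(a b a b)*tr(a b) - tr(b a)   [split at repeated a] = z^3 - 3*z
tr(a^-1 b a b a b) = tr(b a b a b)*tr(a) - tr(b a b a b a) = x*y*z^2 - x^2*z - z^3 - x*y + 3*z
tr(b^-1 a^-1 b a b a) = tr(a^-1 b a b a)*tr(b) - tr(a^-1 b a b a b) = -x*y*z^2 + x^2*z + y^2*z + z^3 - 3*z
tr(b a^-1 b^-1 a^-1 b a) = tr(b^-1 a^-1 b a b)*tr(a) - tr(b^-1 a^-1 b a b a) = x*y*z^2 - x^2*z - y^2*z - z^3 + x*y + 3*z
tr(a b a^2) = tr(a)*tr(a b a) - tr(a b)   [square of a] = x^2*z - x*y - z
tr(b a^2 b a) = tr(a)*tr(b a b a) - tr(b a b)   [square of a] = x*z^2 - y*z - x
tr(a^2) = tr(a)*tr(a) - tr(1)   [square of a] = x^2 - 2
tr(b a^2 b) = tr(b)*tr(a^2 b) - tr(a^2)   [square of b] = x*y*z - x^2 - y^2 + 2
tr(a b a^2 b a) = tr(a)*tr(b a^2 b a) - tr(b a^2 b)   [square of a] = x^2*z^2 - 2*x*y*z + y^2 - 2
tr(a b a^2 b a b) = tr(a)*tr(b a b a b a) - tr(b a b a b)   [square of a] = x*z^3 - y*z^2 - 2*x*z + y
tr(b^-1 a b a^2 b a) = tr(a b a^2 b a)*tr(b) - tr(a b a^2 b a b)   [inverse elimination on b] = x^2*y*z^2 - 2*x*y^2*z - x*z^3 + y^3 + y*z^2 + 2*x*z - 3*y
tr(b a^2 b a^-1 b^-1 a) = tr(b^-1 a b a^2 b)*tr(a) - tr(b^-1 a b a^2 b a)   [inverse elimination on a] = -x^2*y*z^2 + x^3*z + 2*x*y^2*z + x*z^3 - x^2*y - y^3 - y*z^2 - 3*x*z + 3*y
tr(b a^-1 b^-1 a^-1 b a^2) = tr(b a^2 b a^-1 b^-1)*tr(a) - tr(b a^2 b a^-1 b^-1 a)   [inverse elimination on a] = x^2*y*z^2 - x^3*z - 2*x*y^2*z - x*z^3 + x^2*y + y^3 + y*z^2 + 4*x*z - 3*y
tr(b a b^2) = tr(b)*tr(b a b) - tr(b a) = y^2*z - x*y - z
tr(a^-1 b a b^2) = tr(b a b^2)*tr(a) - tr(b a b^2 a) = x*y^2*z - x^2*y - y*z^2 + y
tr(a^-1 b a b^2 a^-1) = tr(a^-1 b a b^2)*tr(a) - tr(a^-1 b a b^2 a) = x^2*y^2*z - x^3*y - x*y*z^2 - y^2*z + 2*x*y + z
tr(b a b^3) = tr(b)*tr(b^2 a b) - tr(b^2 a) = y^3*z - x*y^2 - 2*y*z + x
tr(b a b^3 a) = tr(b)*tr(a b a b^2) - tr(a b a b) = y^2*z^2 - x*y*z - y^2 - z^2 + 2
tr(b a^-1 b a b^2) = tr(b a b^3)*tr(a) - tr(b a b^3 a) = x*y^3*z - x^2*y^2 - y^2*z^2 - x*y*z + x^2 + y^2 + z^2 - 2
tr(b a b^2 a b) = tr(b)*tr(a b^2 a b) - tr(a b^2 a) = y^2*z^2 - 2*x*y*z + x^2 - 2
tr(b a b^2 a b a) = tr(b)*tr(a b a b a b) - tr(a b a b a) = y*z^3 - x*z^2 - 2*y*z + x
tr(b a^-1 b a b^2 a) = tr(b a b^2 a b)*tr(a) - tr(b a b^2 a b a) = x*y^2*z^2 - 2*x^2*y*z - y*z^3 + x^3 + x*z^2 + 2*y*z - 3*x
tr(a^-1 b a b^2 a^-1 b) = tr(b a^-1 b a b^2)*tr(a) - tr(b a^-1 b a b^2 a) = x^2*y^3*z - x^3*y^2 - 2*x*y^2*z^2 + x^2*y*z + y*z^3 + x*y^2 - 2*y*z + x
tr(b a^-1 b^-1 a^-1 b a b) = tr(a^-1 b a b^2 a^-1)*tr(b) - tr(a^-1 b a b^2 a^-1 b) = x*y^2*z^2 - x^2*y*z - y^3*z - y*z^3 + x*y^2 + 3*y*z - x
assemble the triple (tr(r) - 2; tr(r a) - x; tr(r b) - y)

x*y*z^2 - x^2*z - y^2*z - z^3 + x*y + 3*z - 2; x^2*y*z^2 - x^3*z - 2*x*y^2*z - x*z^3 + x^2*y + y^3 + y*z^2 + 4*x*z - x - 3*y; x*y^2*z^2 - x^2*y*z - y^3*z - y*z^3 + x*y^2 + 3*y*z - x - y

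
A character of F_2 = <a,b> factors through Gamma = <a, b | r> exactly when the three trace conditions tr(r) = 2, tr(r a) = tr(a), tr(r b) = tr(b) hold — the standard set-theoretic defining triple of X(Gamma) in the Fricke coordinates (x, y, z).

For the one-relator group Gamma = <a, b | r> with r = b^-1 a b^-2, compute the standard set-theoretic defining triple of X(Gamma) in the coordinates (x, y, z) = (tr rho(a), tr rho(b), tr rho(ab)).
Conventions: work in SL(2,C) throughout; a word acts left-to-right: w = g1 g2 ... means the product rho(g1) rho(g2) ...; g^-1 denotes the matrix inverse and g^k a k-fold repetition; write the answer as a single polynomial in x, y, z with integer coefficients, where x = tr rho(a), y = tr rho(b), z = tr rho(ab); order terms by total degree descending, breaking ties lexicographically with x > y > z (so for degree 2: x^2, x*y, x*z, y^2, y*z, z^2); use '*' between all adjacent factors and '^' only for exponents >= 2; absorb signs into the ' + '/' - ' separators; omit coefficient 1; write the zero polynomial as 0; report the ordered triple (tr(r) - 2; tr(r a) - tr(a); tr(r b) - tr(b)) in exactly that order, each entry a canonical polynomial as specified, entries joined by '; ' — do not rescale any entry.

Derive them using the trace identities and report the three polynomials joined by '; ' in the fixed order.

next, tr(b^-1 a) = tr(a)*tr(b) - tr(a b)  (eliminate b^-1) = x*y - z
tr(b^-1 a b^-1) = tr(b^-1 a)*tr(b) - tr(b^-1 a b)  (eliminate b^-1) = x*y^2 - y*z - x
next, tr(b^-1 a b^-2) = tr(b^-1 a b^-1)*tr(b) - tr(b^-1 a)  (eliminate b^-1) = x*y^3 - y^2*z - 2*x*y + z
next, tr(a^2) = tr(a)*tr(a) - tr(1) = x^2 - 2
tr(a^2 b) = tr(a)*tr(b a) - tr(b) = x*z - y
tr(a b^-1 a) = tr(a^2)*tr(b) - tr(a^2 b) = x^2*y - x*z - y
next, tr(a b a b) = tr(b a)*tr(b a) - tr(1)   [split at repeated b] = z^2 - 2
and tr(a b^-1 a b) = tr(a b a)*tr(b) - tr(a b a b) = x*y*z - y^2 - z^2 + 2
tr(b^-1 a b^-1 a) = tr(a b^-1 a)*tr(b) - tr(a b^-1 a b) = x^2*y^2 - 2*x*y*z + z^2 - 2
and tr(b^-1 a b^-2 a) = tr(b^-1 a b^-1 a)*tr(b) - tr(b^-1 a b^-1 a b) = x^2*y^3 - 2*x*y^2*z - x^2*y + y*z^2 + x*z - y
assemble the triple (tr(r) - 2; tr(r a) - x; tr(r b) - y)

x*y^3 - y^2*z - 2*x*y + z - 2; x^2*y^3 - 2*x*y^2*z - x^2*y + y*z^2 + x*z - x - y; x*y^2 - y*z - x - y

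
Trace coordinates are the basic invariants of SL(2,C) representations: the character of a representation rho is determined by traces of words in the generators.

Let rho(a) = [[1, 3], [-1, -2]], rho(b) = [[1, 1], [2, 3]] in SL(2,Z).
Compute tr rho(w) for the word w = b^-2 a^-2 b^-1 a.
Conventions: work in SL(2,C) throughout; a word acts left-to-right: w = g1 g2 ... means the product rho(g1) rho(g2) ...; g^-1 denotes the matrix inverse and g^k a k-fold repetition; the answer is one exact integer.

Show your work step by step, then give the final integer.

rho(b^-1) = [[3, -1], [-2, 1]]
... * rho(b^-1) = [[3, -1], [-2, 1]]  ->  [[11, -4], [-8, 3]]
... * rho(a^-1) = [[-2, -3], [1, 1]]  ->  [[-26, -37], [19, 27]]
... * rho(a^-1) = [[-2, -3], [1, 1]]  ->  [[15, 41], [-11, -30]]
... * rho(b^-1) = [[3, -1], [-2, 1]]  ->  [[-37, 26], [27, -19]]
... * rho(a) = [[1, 3], [-1, -2]]  ->  [[-63, -163], [46, 119]]
tr = -63 + 119 = 56

56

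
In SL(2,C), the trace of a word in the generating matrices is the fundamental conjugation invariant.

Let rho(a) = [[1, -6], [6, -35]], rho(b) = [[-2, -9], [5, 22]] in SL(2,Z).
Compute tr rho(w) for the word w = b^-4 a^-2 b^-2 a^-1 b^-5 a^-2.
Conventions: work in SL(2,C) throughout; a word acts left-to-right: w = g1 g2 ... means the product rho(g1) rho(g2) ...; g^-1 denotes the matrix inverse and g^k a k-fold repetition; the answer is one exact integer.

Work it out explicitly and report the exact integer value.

rho(b^-1) = [[22, 9], [-5, -2]]
... * rho(b^-1) = [[22, 9], [-5, -2]]  ->  [[439, 180], [-100, -41]]
... * rho(b^-1) = [[22, 9], [-5, -2]]  ->  [[8758, 3591], [-1995, -818]]
... * rho(b^-1) = [[22, 9], [-5, -2]]  ->  [[174721, 71640], [-39800, -16319]]
... * rho(a^-1) = [[-35, 6], [-6, 1]]  ->  [[-6545075, 1119966], [1490914, -255119]]
... * rho(a^-1) = [[-35, 6], [-6, 1]]  ->  [[222357829, -38150484], [-50651276, 8690365]]
... * rho(b^-1) = [[22, 9], [-5, -2]]  ->  [[5082624658, 2077521429], [-1157779897, -473242214]]
... * rho(b^-1) = [[22, 9], [-5, -2]]  ->  [[101430135331, 41588579064], [-23104946664, -9473534645]]
... * rho(a^-1) = [[-35, 6], [-6, 1]]  ->  [[-3799586210969, 650169391050], [865514341110, -148103214629]]
... * rho(b^-1) = [[22, 9], [-5, -2]]  ->  [[-86841743596568, -35496614680821], [19781831577565, 8085835499248]]
... * rho(b^-1) = [[22, 9], [-5, -2]]  ->  [[-1733035285720391, -710582463007470], [394771117210190, 161864813199589]]
... * rho(b^-1) = [[22, 9], [-5, -2]]  ->  [[-34573863970811252, -14176152645468579], [7875640512626235, 3229210428492532]]
... * rho(b^-1) = [[22, 9], [-5, -2]]  ->  [[-689744244130504649, -282812470446364110], [157118039135314510, 64422343756651051]]
... * rho(b^-1) = [[22, 9], [-5, -2]]  ->  [[-13760311018639281728, -5642073256281813621], [3134485142193663965, 1285217664704528488]]
... * rho(a^-1) = [[-35, 6], [-6, 1]]  ->  [[515463325190065742206, -88203939368117503989], [-117418285965005409703, 20092128517866512278]]
... * rho(a^-1) = [[-35, 6], [-6, 1]]  ->  [[-17511992745443595953276, 3004576011772276949247], [3989087237667990265937, -684417587272165945940]]
tr = -17511992745443595953276 + -684417587272165945940 = -18196410332715761899216

-18196410332715761899216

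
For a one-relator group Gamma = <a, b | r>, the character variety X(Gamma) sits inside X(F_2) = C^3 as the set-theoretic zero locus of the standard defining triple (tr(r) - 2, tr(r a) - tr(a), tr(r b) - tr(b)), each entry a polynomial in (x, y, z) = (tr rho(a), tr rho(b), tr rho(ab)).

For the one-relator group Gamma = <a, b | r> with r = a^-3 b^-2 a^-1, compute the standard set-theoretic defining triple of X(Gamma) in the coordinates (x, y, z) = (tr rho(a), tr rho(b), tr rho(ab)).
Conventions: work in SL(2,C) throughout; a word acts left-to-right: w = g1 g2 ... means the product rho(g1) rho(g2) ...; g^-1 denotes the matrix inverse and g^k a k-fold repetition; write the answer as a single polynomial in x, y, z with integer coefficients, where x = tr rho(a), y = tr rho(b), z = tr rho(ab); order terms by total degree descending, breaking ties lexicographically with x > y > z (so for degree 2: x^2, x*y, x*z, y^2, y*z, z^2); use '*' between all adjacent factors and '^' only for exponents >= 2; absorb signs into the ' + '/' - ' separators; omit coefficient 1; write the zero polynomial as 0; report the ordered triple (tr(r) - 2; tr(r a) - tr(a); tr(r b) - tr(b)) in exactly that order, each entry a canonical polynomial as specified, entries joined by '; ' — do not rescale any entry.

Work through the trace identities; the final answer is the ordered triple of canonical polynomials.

x^3*y*z - x^4 - x^2*y^2 - 2*x*y*z + 4*x^2 + y^2 - 4; x^2*y*z - x^3 - x*y^2 - y*z + 2*x; x^3*y^2*z - x^4*y - x^2*y^3 - x^2*y*z^2 + x^3*z - x*y^2*z + 4*x^2*y + y^3 + y*z^2 - 2*x*z - 4*y

trace(a^-1) = trace(a) = x
trace(a^-2) = trace(a^-1)*trace(a) - trace(1) = x^2 - 2
trace(a^-3) = trace(a^-2)*trace(a) - trace(a^-1) = x^3 - 3*x
trace(a^-1 b) = trace(b)*trace(a) - trace(b a) = x*y - z
trace(a^-1 b a^-1) = trace(a^-1 b)*trace(a) - trace(a^-1 b a) = x^2*y - x*z - y
trace(a^-3 b) = trace(a^-1 b a^-1)*trace(a) - trace(a^-1 b) = x^3*y - x^2*z - 2*x*y + z
trace(a^-3 b^-1) = trace(a^-3)*trace(b) - trace(a^-3 b) = x^2*z - x*y - z
trace(b^-2 a^-3) = trace(a^-3 b^-1)*trace(b) - trace(a^-3) = x^2*y*z - x^3 - x*y^2 - y*z + 3*x
trace(a^-1 b^-2) = trace(a^-1 b^-1)*trace(b) - trace(a^-1) = y*z - x
trace(b^-2) = trace(b^-1)*trace(b) - trace(1) = y^2 - 2
trace(b^-2 a^-2) = trace(a^-1 b^-2)*trace(a) - trace(a^-1 b^-2 a) = x*y*z - x^2 - y^2 + 2
trace(a^-3 b^-2 a^-1) = trace(b^-2 a^-3)*trace(a) - trace(b^-2 a^-2) = x^3*y*z - x^4 - x^2*y^2 - 2*x*y*z + 4*x^2 + y^2 - 2
trace(b a b a) = trace(b a)*trace(b a) - trace(1)   [split at a repeated b] = z^2 - 2
trace(a^-1 b a b) = trace(b a b)*trace(a) - trace(b a b a)   [inverse elimination on a] = x*y*z - x^2 - z^2 + 2
trace(a^-2 b a b) = trace(a^-1 b a b)*trace(a) - trace(a^-1 b a b a)   [inverse elimination on a] = x^2*y*z - x^3 - x*z^2 - y*z + 3*x
trace(a b a^-3 b) = trace(a^-2 b a b)*trace(a) - trace(a^-2 b a b a)   [inverse elimination on a] = x^3*y*z - x^4 - x^2*z^2 - 2*x*y*z + 4*x^2 + z^2 - 2
trace(b a^-3 b^-1 a) = trace(a b a^-3)*trace(b) - trace(a b a^-3 b)   [inverse elimination on b] = -x^3*y*z + x^4 + x^2*y^2 + x^2*z^2 + x*y*z - 4*x^2 - y^2 - z^2 + 2
trace(b^-1 a^-1 b a^-3) = trace(b a^-3 b^-1)*trace(a) - trace(b a^-3 b^-1 a)   [inverse elimination on a] = x^3*y*z - x^2*y^2 - x^2*z^2 - x*y*z + x^2 + y^2 + z^2 - 2
trace(a^-1 b a^-3) = trace(b a^-3)*trace(a) - trace(b a^-2)   [inverse elimination on a] = x^4*y - x^3*z - 3*x^2*y + 2*x*z + y
trace(a^-3 b^-2 a^-1 b) = trace(b^-1 a^-1 b a^-3)*trace(b) - trace(b^-1 a^-1 b a^-3 b)   [inverse elimination on b] = x^3*y^2*z - x^4*y - x^2*y^3 - x^2*y*z^2 + x^3*z - x*y^2*z + 4*x^2*y + y^3 + y*z^2 - 2*x*z - 3*y
assemble the triple (trace(r) - 2; trace(r a) - x; trace(r b) - y)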